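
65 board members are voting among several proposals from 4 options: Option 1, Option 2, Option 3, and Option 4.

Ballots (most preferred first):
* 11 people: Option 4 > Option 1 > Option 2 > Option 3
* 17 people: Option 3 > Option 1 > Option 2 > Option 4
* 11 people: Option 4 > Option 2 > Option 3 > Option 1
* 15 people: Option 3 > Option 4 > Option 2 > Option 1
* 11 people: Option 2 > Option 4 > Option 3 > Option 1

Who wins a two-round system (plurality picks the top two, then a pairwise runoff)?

Round 1 first-place votes: Option 1 0, Option 2 11, Option 3 32, Option 4 22. Option 3 and Option 4 advance.
Runoff: Option 3 is ranked above Option 4 on 32 ballots, Option 4 above Option 3 on 33.

Option 4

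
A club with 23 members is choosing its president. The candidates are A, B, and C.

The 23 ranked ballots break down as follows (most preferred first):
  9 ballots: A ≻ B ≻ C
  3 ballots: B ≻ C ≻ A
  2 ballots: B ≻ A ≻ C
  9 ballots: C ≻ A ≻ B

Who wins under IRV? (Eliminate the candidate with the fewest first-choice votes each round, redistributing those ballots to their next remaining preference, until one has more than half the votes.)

Round 1: A 9, B 5, C 9. B eliminated.
Round 2: A 11, C 12. C has a majority (≥12).

C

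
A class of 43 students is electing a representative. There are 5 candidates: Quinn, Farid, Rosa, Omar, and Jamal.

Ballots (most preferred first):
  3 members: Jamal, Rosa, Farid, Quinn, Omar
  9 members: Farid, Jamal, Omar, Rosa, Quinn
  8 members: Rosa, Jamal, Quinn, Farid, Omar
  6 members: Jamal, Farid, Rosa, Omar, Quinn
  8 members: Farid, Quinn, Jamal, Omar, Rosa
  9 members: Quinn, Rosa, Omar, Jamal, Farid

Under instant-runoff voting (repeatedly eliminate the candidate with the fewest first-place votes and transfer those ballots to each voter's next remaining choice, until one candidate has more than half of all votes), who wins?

Jamal

Round 1: Quinn 9, Farid 17, Rosa 8, Omar 0, Jamal 9. Omar eliminated.
Round 2: Quinn 9, Farid 17, Rosa 8, Jamal 9. Rosa eliminated.
Round 3: Quinn 9, Farid 17, Jamal 17. Quinn eliminated.
Round 4: Farid 17, Jamal 26. Jamal has a majority (≥22).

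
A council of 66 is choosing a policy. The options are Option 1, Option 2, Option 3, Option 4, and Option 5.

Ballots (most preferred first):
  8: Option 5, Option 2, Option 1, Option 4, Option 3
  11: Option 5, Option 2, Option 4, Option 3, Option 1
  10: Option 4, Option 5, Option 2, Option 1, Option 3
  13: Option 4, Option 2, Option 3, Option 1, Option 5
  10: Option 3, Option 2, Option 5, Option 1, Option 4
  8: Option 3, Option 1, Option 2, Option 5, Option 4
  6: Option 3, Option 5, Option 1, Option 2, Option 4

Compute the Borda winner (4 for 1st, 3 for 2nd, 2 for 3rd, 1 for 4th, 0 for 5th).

Option 2

Option 1: 8×2 + 11×0 + 10×1 + 13×1 + 10×1 + 8×3 + 6×2 = 85
Option 2: 8×3 + 11×3 + 10×2 + 13×3 + 10×3 + 8×2 + 6×1 = 168
Option 3: 8×0 + 11×1 + 10×0 + 13×2 + 10×4 + 8×4 + 6×4 = 133
Option 4: 8×1 + 11×2 + 10×4 + 13×4 + 10×0 + 8×0 + 6×0 = 122
Option 5: 8×4 + 11×4 + 10×3 + 13×0 + 10×2 + 8×1 + 6×3 = 152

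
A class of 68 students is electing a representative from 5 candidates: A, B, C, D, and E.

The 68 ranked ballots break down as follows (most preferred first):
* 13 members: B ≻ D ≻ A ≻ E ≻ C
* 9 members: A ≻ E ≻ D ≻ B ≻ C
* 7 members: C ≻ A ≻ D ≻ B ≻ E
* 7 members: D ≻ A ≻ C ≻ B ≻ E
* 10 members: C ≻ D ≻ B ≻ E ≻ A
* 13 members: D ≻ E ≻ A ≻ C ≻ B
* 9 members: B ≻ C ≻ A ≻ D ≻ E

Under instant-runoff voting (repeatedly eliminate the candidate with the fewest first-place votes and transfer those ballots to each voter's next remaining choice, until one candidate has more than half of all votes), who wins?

Round 1: A 9, B 22, C 17, D 20, E 0. E eliminated.
Round 2: A 9, B 22, C 17, D 20. A eliminated.
Round 3: B 22, C 17, D 29. C eliminated.
Round 4: B 22, D 46. D has a majority (≥35).

D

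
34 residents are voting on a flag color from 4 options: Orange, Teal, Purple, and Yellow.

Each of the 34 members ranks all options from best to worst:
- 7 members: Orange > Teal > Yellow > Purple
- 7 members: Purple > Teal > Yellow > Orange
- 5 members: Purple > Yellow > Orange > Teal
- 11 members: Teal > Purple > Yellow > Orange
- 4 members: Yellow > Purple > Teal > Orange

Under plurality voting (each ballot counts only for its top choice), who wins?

First-place votes: Orange 7, Teal 11, Purple 12, Yellow 4.

Purple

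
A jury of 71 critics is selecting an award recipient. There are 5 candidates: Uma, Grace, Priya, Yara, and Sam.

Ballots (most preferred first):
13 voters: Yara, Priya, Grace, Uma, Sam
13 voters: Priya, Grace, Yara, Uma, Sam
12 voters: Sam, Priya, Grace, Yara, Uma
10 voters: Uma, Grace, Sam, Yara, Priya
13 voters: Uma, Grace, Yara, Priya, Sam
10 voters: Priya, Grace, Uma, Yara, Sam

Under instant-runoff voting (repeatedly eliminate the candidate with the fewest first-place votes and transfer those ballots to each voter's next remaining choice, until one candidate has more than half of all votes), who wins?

Round 1: Uma 23, Grace 0, Priya 23, Yara 13, Sam 12. Grace eliminated.
Round 2: Uma 23, Priya 23, Yara 13, Sam 12. Sam eliminated.
Round 3: Uma 23, Priya 35, Yara 13. Yara eliminated.
Round 4: Uma 23, Priya 48. Priya has a majority (≥36).

Priya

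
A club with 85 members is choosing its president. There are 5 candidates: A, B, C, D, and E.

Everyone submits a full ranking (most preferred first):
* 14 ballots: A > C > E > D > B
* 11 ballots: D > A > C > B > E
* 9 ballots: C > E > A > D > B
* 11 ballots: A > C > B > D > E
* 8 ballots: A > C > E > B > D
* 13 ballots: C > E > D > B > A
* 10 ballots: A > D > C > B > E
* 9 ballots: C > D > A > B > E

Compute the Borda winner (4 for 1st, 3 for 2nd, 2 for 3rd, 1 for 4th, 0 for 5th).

A: 14×4 + 11×3 + 9×2 + 11×4 + 8×4 + 13×0 + 10×4 + 9×2 = 241
B: 14×0 + 11×1 + 9×0 + 11×2 + 8×1 + 13×1 + 10×1 + 9×1 = 73
C: 14×3 + 11×2 + 9×4 + 11×3 + 8×3 + 13×4 + 10×2 + 9×4 = 265
D: 14×1 + 11×4 + 9×1 + 11×1 + 8×0 + 13×2 + 10×3 + 9×3 = 161
E: 14×2 + 11×0 + 9×3 + 11×0 + 8×2 + 13×3 + 10×0 + 9×0 = 110

C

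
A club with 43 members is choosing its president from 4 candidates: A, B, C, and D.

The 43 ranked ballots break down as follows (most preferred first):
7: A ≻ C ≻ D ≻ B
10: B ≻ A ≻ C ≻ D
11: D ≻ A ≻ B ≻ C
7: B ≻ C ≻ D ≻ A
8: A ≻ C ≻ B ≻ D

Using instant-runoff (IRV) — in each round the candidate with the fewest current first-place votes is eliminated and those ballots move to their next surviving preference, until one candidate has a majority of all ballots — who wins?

A

Round 1: A 15, B 17, C 0, D 11. C eliminated.
Round 2: A 15, B 17, D 11. D eliminated.
Round 3: A 26, B 17. A has a majority (≥22).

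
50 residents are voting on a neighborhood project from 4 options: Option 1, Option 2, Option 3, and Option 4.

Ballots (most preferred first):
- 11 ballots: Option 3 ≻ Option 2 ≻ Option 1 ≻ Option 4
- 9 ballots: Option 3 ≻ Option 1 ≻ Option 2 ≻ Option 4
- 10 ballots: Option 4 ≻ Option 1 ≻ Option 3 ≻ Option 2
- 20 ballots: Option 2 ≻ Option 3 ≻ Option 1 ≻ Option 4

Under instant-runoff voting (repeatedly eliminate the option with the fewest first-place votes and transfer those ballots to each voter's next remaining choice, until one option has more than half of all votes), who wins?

Round 1: Option 1 0, Option 2 20, Option 3 20, Option 4 10. Option 1 eliminated.
Round 2: Option 2 20, Option 3 20, Option 4 10. Option 4 eliminated.
Round 3: Option 2 20, Option 3 30. Option 3 has a majority (≥26).

Option 3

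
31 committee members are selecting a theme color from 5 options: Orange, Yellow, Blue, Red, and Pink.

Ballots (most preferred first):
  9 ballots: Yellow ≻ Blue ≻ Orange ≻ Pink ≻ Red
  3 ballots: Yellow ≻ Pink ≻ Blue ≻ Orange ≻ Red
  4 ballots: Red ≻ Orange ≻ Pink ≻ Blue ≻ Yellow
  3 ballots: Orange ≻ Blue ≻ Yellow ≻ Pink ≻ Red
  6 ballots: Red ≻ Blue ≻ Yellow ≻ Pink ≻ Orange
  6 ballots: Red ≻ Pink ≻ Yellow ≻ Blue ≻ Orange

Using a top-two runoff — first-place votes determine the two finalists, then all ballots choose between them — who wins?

Round 1 first-place votes: Orange 3, Yellow 12, Blue 0, Red 16, Pink 0. Red and Yellow advance.
Runoff: Red is ranked above Yellow on 16 ballots, Yellow above Red on 15.

Red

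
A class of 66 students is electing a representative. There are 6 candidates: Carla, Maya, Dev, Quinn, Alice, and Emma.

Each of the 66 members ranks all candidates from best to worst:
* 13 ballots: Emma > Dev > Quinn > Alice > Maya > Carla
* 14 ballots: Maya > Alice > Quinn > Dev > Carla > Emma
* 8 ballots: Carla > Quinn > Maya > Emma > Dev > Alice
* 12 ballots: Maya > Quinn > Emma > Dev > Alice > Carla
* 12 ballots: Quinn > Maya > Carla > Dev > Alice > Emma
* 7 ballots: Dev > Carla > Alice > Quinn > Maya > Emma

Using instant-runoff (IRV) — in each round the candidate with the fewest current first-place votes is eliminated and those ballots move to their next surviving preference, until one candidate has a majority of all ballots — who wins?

Maya

Round 1: Carla 8, Maya 26, Dev 7, Quinn 12, Alice 0, Emma 13. Alice eliminated.
Round 2: Carla 8, Maya 26, Dev 7, Quinn 12, Emma 13. Dev eliminated.
Round 3: Carla 15, Maya 26, Quinn 12, Emma 13. Quinn eliminated.
Round 4: Carla 15, Maya 38, Emma 13. Maya has a majority (≥34).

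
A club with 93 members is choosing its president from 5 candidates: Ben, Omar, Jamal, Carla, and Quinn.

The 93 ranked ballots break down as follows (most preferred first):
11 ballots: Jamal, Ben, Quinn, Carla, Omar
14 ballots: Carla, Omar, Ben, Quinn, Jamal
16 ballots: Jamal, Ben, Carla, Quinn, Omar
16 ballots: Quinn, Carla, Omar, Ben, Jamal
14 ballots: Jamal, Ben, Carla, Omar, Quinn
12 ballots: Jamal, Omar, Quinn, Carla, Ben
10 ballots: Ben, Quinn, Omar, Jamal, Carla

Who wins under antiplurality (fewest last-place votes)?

Carla

Last-place votes: Ben 12, Omar 27, Jamal 30, Carla 10, Quinn 14.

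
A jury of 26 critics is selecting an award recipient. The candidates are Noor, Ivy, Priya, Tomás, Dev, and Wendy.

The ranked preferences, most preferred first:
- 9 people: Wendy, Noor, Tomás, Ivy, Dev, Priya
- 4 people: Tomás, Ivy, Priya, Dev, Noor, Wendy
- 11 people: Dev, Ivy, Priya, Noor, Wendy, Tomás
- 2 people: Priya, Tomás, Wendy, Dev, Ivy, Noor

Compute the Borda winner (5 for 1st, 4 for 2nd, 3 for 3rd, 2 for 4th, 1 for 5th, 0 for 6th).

Ivy

Noor: 9×4 + 4×1 + 11×2 + 2×0 = 62
Ivy: 9×2 + 4×4 + 11×4 + 2×1 = 80
Priya: 9×0 + 4×3 + 11×3 + 2×5 = 55
Tomás: 9×3 + 4×5 + 11×0 + 2×4 = 55
Dev: 9×1 + 4×2 + 11×5 + 2×2 = 76
Wendy: 9×5 + 4×0 + 11×1 + 2×3 = 62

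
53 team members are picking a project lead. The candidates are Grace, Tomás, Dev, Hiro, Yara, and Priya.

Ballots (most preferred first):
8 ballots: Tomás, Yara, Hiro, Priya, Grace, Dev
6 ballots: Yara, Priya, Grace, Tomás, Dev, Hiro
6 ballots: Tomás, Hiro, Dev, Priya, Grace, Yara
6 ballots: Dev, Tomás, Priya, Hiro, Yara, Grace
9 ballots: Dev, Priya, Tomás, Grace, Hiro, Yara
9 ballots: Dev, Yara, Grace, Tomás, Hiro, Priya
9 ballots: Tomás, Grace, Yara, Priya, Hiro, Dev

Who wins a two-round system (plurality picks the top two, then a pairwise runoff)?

Round 1 first-place votes: Grace 0, Tomás 23, Dev 24, Hiro 0, Yara 6, Priya 0. Dev and Tomás advance.
Runoff: Dev is ranked above Tomás on 24 ballots, Tomás above Dev on 29.

Tomás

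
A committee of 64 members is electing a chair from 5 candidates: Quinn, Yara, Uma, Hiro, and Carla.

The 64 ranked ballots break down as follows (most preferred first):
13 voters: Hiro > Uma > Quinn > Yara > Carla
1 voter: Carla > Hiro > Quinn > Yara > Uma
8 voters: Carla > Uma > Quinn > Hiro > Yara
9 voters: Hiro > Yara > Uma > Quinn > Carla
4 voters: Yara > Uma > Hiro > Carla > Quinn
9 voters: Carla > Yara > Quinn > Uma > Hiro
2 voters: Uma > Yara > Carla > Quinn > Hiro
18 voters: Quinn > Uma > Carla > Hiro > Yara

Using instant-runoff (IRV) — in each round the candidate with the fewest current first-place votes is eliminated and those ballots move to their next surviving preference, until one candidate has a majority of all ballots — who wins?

Carla

Round 1: Quinn 18, Yara 4, Uma 2, Hiro 22, Carla 18. Uma eliminated.
Round 2: Quinn 18, Yara 6, Hiro 22, Carla 18. Yara eliminated.
Round 3: Quinn 18, Hiro 26, Carla 20. Quinn eliminated.
Round 4: Hiro 26, Carla 38. Carla has a majority (≥33).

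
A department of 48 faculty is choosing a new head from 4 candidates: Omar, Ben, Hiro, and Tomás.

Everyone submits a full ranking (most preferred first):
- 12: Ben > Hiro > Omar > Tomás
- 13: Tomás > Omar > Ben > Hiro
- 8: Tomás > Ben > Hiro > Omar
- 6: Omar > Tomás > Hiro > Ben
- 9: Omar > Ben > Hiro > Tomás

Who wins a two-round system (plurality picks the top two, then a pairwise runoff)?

Round 1 first-place votes: Omar 15, Ben 12, Hiro 0, Tomás 21. Tomás and Omar advance.
Runoff: Tomás is ranked above Omar on 21 ballots, Omar above Tomás on 27.

Omar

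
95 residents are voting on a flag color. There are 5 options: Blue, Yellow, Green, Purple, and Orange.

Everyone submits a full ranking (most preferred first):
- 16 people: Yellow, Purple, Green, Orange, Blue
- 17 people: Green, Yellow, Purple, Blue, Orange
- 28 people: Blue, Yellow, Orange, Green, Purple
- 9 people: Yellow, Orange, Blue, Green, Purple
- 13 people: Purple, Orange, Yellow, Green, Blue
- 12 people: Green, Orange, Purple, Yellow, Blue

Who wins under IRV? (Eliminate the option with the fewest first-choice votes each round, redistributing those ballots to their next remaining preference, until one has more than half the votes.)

Yellow

Round 1: Blue 28, Yellow 25, Green 29, Purple 13, Orange 0. Orange eliminated.
Round 2: Blue 28, Yellow 25, Green 29, Purple 13. Purple eliminated.
Round 3: Blue 28, Yellow 38, Green 29. Blue eliminated.
Round 4: Yellow 66, Green 29. Yellow has a majority (≥48).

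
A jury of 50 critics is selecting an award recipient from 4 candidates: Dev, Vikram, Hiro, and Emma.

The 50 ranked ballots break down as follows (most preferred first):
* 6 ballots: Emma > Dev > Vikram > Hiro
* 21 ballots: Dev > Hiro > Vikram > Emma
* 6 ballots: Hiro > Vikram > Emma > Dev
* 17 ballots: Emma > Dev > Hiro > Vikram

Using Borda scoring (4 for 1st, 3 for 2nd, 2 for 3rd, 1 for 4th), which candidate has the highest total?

Dev

Dev: 6×3 + 21×4 + 6×1 + 17×3 = 159
Vikram: 6×2 + 21×2 + 6×3 + 17×1 = 89
Hiro: 6×1 + 21×3 + 6×4 + 17×2 = 127
Emma: 6×4 + 21×1 + 6×2 + 17×4 = 125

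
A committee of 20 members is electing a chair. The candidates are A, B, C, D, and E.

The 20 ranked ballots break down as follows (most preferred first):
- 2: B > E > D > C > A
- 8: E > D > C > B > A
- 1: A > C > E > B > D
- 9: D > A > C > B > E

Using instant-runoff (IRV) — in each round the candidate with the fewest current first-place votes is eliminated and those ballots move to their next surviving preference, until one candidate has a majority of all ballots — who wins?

Round 1: A 1, B 2, C 0, D 9, E 8. C eliminated.
Round 2: A 1, B 2, D 9, E 8. A eliminated.
Round 3: B 2, D 9, E 9. B eliminated.
Round 4: D 9, E 11. E has a majority (≥11).

E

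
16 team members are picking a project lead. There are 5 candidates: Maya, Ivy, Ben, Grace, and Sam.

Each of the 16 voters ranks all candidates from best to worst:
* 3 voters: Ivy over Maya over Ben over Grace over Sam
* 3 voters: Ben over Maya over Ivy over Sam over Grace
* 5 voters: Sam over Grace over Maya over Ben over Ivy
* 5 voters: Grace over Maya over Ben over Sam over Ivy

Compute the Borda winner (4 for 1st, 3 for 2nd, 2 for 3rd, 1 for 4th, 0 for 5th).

Maya

Maya: 3×3 + 3×3 + 5×2 + 5×3 = 43
Ivy: 3×4 + 3×2 + 5×0 + 5×0 = 18
Ben: 3×2 + 3×4 + 5×1 + 5×2 = 33
Grace: 3×1 + 3×0 + 5×3 + 5×4 = 38
Sam: 3×0 + 3×1 + 5×4 + 5×1 = 28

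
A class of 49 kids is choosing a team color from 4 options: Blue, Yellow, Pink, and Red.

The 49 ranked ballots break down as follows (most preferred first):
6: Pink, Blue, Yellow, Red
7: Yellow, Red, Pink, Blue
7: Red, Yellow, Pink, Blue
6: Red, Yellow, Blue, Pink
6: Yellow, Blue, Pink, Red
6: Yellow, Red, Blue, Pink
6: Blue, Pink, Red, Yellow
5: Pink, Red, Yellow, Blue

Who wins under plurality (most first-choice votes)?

First-place votes: Blue 6, Yellow 19, Pink 11, Red 13.

Yellow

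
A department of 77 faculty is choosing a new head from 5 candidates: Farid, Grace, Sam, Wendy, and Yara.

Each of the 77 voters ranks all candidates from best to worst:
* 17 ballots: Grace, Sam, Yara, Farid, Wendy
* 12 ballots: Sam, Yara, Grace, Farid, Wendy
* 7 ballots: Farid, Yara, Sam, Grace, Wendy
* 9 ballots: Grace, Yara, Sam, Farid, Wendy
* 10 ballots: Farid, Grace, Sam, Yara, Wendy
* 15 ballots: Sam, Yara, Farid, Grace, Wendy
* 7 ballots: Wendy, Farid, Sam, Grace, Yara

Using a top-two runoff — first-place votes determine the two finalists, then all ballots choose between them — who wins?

Sam

Round 1 first-place votes: Farid 17, Grace 26, Sam 27, Wendy 7, Yara 0. Sam and Grace advance.
Runoff: Sam is ranked above Grace on 41 ballots, Grace above Sam on 36.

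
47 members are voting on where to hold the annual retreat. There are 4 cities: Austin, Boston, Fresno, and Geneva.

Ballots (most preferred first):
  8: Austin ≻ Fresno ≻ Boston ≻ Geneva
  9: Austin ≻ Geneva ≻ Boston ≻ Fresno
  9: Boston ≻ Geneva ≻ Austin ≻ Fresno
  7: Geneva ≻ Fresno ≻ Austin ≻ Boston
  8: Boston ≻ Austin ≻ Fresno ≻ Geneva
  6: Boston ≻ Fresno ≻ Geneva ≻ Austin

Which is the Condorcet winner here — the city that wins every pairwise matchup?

Austin vs Boston: 24–23
Austin vs Fresno: 34–13
Austin vs Geneva: 25–22
Austin beats every other city.

Austin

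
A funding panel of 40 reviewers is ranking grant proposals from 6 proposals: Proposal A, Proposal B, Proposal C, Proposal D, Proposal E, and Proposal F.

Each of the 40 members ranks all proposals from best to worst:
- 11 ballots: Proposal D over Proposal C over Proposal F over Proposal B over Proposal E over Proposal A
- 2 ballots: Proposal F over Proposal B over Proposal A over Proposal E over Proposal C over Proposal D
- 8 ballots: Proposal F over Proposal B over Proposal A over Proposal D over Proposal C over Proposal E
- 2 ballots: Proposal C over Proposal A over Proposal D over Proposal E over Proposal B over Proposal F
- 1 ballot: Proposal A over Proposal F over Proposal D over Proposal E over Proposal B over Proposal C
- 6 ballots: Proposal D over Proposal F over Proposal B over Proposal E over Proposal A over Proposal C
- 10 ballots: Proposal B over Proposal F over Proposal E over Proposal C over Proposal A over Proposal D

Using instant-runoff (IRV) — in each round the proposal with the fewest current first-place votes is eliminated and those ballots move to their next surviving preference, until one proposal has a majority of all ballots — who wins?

Round 1: Proposal A 1, Proposal B 10, Proposal C 2, Proposal D 17, Proposal E 0, Proposal F 10. Proposal E eliminated.
Round 2: Proposal A 1, Proposal B 10, Proposal C 2, Proposal D 17, Proposal F 10. Proposal A eliminated.
Round 3: Proposal B 10, Proposal C 2, Proposal D 17, Proposal F 11. Proposal C eliminated.
Round 4: Proposal B 10, Proposal D 19, Proposal F 11. Proposal B eliminated.
Round 5: Proposal D 19, Proposal F 21. Proposal F has a majority (≥21).

Proposal F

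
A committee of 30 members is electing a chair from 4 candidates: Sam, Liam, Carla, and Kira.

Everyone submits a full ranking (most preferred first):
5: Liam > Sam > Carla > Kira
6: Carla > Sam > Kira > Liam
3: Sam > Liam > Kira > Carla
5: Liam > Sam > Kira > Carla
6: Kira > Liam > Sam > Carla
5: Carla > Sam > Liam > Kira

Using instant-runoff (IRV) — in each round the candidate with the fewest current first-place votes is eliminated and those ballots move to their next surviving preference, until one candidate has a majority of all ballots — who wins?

Liam

Round 1: Sam 3, Liam 10, Carla 11, Kira 6. Sam eliminated.
Round 2: Liam 13, Carla 11, Kira 6. Kira eliminated.
Round 3: Liam 19, Carla 11. Liam has a majority (≥16).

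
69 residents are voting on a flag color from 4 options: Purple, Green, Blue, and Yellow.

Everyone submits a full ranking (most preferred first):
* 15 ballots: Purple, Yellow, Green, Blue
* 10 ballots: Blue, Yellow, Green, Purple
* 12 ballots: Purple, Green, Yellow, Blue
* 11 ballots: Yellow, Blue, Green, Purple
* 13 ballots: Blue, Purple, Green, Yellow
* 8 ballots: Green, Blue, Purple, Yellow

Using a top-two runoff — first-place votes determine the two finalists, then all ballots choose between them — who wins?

Blue

Round 1 first-place votes: Purple 27, Green 8, Blue 23, Yellow 11. Purple and Blue advance.
Runoff: Purple is ranked above Blue on 27 ballots, Blue above Purple on 42.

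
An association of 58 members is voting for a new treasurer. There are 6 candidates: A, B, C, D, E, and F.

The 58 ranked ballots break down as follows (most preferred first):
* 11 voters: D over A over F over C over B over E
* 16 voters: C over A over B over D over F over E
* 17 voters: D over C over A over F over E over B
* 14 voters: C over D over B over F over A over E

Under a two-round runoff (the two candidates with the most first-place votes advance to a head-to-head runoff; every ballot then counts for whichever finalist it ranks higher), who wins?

C

Round 1 first-place votes: A 0, B 0, C 30, D 28, E 0, F 0. C and D advance.
Runoff: C is ranked above D on 30 ballots, D above C on 28.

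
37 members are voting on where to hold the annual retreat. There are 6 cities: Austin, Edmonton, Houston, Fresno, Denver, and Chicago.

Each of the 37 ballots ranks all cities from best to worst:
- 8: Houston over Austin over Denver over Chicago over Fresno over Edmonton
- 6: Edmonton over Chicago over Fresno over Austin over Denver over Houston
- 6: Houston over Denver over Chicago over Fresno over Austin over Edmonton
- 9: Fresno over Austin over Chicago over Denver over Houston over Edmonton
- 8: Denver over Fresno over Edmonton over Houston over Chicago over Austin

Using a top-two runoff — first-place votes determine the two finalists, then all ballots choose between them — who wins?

Fresno

Round 1 first-place votes: Austin 0, Edmonton 6, Houston 14, Fresno 9, Denver 8, Chicago 0. Houston and Fresno advance.
Runoff: Houston is ranked above Fresno on 14 ballots, Fresno above Houston on 23.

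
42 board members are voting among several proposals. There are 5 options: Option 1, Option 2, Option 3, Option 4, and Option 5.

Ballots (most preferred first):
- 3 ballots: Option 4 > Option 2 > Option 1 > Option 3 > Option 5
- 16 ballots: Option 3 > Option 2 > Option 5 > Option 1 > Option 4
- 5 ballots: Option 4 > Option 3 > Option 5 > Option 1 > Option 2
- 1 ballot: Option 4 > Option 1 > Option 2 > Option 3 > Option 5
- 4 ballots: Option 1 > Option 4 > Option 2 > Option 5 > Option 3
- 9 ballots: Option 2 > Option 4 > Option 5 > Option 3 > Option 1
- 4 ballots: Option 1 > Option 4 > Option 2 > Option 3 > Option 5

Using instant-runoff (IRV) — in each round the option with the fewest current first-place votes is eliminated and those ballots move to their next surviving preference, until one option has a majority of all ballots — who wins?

Round 1: Option 1 8, Option 2 9, Option 3 16, Option 4 9, Option 5 0. Option 5 eliminated.
Round 2: Option 1 8, Option 2 9, Option 3 16, Option 4 9. Option 1 eliminated.
Round 3: Option 2 9, Option 3 16, Option 4 17. Option 2 eliminated.
Round 4: Option 3 16, Option 4 26. Option 4 has a majority (≥22).

Option 4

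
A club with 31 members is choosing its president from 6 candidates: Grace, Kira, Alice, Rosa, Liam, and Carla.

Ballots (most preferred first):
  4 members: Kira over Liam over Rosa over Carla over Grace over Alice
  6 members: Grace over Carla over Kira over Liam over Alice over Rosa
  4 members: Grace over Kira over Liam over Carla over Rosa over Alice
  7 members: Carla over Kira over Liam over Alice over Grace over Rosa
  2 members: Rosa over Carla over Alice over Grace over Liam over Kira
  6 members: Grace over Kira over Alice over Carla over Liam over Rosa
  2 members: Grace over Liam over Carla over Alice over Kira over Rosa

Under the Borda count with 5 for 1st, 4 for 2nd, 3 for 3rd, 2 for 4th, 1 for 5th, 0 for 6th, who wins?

Kira

Grace: 4×1 + 6×5 + 4×5 + 7×1 + 2×2 + 6×5 + 2×5 = 105
Kira: 4×5 + 6×3 + 4×4 + 7×4 + 2×0 + 6×4 + 2×1 = 108
Alice: 4×0 + 6×1 + 4×0 + 7×2 + 2×3 + 6×3 + 2×2 = 48
Rosa: 4×3 + 6×0 + 4×1 + 7×0 + 2×5 + 6×0 + 2×0 = 26
Liam: 4×4 + 6×2 + 4×3 + 7×3 + 2×1 + 6×1 + 2×4 = 77
Carla: 4×2 + 6×4 + 4×2 + 7×5 + 2×4 + 6×2 + 2×3 = 101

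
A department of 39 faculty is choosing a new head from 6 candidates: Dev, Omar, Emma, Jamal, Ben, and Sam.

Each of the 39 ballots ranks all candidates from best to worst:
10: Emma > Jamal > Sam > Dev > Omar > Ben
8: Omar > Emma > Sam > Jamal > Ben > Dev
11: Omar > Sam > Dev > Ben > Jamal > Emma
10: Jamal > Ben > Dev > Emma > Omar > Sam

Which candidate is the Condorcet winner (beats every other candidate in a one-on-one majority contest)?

Jamal vs Dev: 28–11
Jamal vs Omar: 20–19
Jamal vs Emma: 21–18
Jamal vs Ben: 28–11
Jamal vs Sam: 20–19
Jamal beats every other candidate.

Jamal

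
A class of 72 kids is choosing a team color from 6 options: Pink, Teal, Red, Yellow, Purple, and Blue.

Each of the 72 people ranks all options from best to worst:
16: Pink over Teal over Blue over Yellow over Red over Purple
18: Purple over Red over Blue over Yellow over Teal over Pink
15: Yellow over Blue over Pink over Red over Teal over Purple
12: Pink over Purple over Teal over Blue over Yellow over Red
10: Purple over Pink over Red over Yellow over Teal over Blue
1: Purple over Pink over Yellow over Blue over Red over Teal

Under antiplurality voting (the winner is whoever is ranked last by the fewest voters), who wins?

Last-place votes: Pink 18, Teal 1, Red 12, Yellow 0, Purple 31, Blue 10.

Yellow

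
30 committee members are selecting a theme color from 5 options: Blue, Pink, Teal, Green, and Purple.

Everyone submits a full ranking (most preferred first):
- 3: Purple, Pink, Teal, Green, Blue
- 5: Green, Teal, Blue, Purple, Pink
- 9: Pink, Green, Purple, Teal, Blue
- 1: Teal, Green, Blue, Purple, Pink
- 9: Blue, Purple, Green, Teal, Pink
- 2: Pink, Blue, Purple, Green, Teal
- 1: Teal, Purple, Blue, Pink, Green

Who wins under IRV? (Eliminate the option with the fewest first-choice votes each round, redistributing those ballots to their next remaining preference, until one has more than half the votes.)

Round 1: Blue 9, Pink 11, Teal 2, Green 5, Purple 3. Teal eliminated.
Round 2: Blue 9, Pink 11, Green 6, Purple 4. Purple eliminated.
Round 3: Blue 10, Pink 14, Green 6. Green eliminated.
Round 4: Blue 16, Pink 14. Blue has a majority (≥16).

Blue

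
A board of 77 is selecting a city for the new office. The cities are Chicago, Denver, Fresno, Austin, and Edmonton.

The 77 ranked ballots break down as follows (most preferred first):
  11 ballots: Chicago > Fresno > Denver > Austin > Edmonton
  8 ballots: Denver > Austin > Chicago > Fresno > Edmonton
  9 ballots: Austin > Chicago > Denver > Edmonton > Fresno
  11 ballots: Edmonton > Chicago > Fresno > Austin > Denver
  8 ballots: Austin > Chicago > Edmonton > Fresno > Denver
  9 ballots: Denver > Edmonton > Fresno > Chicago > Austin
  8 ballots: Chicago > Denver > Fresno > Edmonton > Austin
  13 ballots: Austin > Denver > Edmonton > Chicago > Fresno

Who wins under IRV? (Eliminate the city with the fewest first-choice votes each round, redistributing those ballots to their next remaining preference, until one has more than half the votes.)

Chicago

Round 1: Chicago 19, Denver 17, Fresno 0, Austin 30, Edmonton 11. Fresno eliminated.
Round 2: Chicago 19, Denver 17, Austin 30, Edmonton 11. Edmonton eliminated.
Round 3: Chicago 30, Denver 17, Austin 30. Denver eliminated.
Round 4: Chicago 39, Austin 38. Chicago has a majority (≥39).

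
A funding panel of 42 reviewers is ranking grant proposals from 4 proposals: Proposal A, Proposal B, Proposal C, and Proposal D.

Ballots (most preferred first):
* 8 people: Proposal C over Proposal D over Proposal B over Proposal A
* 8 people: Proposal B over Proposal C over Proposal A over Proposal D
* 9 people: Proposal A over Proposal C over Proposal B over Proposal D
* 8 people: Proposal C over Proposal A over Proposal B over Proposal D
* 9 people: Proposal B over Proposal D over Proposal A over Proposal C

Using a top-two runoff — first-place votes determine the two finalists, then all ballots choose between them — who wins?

Round 1 first-place votes: Proposal A 9, Proposal B 17, Proposal C 16, Proposal D 0. Proposal B and Proposal C advance.
Runoff: Proposal B is ranked above Proposal C on 17 ballots, Proposal C above Proposal B on 25.

Proposal C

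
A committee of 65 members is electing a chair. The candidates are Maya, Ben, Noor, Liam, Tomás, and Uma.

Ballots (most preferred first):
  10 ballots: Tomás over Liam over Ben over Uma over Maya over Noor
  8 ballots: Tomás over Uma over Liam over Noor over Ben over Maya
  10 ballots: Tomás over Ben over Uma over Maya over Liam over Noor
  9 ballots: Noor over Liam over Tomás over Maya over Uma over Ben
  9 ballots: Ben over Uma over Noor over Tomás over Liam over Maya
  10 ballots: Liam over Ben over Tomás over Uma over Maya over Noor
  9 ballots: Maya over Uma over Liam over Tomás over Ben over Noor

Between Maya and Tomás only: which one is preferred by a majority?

Tomás

Maya is ranked above Tomás on 9 ballots; Tomás above Maya on 56.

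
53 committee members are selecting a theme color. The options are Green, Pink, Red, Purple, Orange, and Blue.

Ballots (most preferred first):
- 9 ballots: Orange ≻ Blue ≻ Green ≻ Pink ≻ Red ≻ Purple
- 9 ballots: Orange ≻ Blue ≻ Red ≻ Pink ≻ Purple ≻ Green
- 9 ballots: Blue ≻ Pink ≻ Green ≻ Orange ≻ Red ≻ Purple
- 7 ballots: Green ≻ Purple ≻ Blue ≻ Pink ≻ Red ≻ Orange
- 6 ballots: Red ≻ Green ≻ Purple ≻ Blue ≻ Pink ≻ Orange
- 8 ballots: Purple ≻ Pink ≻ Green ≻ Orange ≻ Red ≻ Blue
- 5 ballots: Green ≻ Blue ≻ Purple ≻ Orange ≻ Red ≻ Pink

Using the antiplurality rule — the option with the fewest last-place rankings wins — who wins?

Last-place votes: Green 9, Pink 5, Red 0, Purple 18, Orange 13, Blue 8.

Red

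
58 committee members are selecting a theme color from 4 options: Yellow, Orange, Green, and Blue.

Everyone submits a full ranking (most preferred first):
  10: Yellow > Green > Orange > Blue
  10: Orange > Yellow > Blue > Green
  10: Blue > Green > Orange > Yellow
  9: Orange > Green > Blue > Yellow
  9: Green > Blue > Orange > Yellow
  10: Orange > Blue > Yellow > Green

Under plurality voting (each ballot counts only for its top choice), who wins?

Orange

First-place votes: Yellow 10, Orange 29, Green 9, Blue 10.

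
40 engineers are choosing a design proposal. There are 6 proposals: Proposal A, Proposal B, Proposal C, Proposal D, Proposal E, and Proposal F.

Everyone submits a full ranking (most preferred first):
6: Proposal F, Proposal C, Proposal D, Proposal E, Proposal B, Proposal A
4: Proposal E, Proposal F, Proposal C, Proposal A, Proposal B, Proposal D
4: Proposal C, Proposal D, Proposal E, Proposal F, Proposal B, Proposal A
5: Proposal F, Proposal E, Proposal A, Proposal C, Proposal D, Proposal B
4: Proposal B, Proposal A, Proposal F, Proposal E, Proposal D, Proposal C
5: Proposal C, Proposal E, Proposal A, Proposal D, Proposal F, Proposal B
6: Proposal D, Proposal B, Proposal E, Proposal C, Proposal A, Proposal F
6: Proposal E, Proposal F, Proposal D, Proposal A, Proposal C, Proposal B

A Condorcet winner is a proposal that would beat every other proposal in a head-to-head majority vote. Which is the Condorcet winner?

Proposal E vs Proposal A: 36–4
Proposal E vs Proposal B: 30–10
Proposal E vs Proposal C: 25–15
Proposal E vs Proposal D: 24–16
Proposal E vs Proposal F: 25–15
Proposal E beats every other proposal.

Proposal E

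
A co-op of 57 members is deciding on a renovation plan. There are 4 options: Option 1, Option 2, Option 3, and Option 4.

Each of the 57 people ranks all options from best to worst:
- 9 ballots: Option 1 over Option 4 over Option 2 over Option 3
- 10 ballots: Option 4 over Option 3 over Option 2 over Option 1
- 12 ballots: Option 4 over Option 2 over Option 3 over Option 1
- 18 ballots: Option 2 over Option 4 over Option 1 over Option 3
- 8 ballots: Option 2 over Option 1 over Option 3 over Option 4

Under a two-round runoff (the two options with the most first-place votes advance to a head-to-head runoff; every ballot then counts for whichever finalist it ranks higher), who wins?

Round 1 first-place votes: Option 1 9, Option 2 26, Option 3 0, Option 4 22. Option 2 and Option 4 advance.
Runoff: Option 2 is ranked above Option 4 on 26 ballots, Option 4 above Option 2 on 31.

Option 4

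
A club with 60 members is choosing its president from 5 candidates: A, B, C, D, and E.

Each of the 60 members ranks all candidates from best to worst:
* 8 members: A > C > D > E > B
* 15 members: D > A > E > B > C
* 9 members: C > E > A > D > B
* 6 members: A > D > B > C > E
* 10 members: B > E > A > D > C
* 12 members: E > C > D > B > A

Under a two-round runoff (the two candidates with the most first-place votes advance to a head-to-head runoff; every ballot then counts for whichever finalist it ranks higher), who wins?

A

Round 1 first-place votes: A 14, B 10, C 9, D 15, E 12. D and A advance.
Runoff: D is ranked above A on 27 ballots, A above D on 33.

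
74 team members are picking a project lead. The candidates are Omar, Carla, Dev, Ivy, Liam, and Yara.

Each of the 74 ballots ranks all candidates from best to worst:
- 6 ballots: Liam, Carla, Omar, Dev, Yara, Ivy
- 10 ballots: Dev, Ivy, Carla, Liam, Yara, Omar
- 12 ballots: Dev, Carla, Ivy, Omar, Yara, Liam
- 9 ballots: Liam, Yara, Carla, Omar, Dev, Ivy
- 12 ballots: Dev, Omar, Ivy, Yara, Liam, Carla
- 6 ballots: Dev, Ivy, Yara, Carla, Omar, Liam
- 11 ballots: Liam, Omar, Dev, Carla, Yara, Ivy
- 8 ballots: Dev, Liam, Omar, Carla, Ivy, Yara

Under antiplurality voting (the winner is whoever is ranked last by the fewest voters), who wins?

Last-place votes: Omar 10, Carla 12, Dev 0, Ivy 26, Liam 18, Yara 8.

Dev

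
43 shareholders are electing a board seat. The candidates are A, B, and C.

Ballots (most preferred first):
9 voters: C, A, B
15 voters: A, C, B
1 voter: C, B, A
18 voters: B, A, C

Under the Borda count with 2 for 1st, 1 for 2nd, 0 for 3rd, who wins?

A: 9×1 + 15×2 + 1×0 + 18×1 = 57
B: 9×0 + 15×0 + 1×1 + 18×2 = 37
C: 9×2 + 15×1 + 1×2 + 18×0 = 35

A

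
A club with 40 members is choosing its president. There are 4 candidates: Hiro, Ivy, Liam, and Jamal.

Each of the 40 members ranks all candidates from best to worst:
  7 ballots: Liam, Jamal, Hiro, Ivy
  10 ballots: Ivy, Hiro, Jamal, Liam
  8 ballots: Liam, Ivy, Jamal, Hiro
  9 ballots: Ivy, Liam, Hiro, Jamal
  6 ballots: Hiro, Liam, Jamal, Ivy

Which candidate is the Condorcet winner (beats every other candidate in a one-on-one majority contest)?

Liam vs Hiro: 24–16
Liam vs Ivy: 21–19
Liam vs Jamal: 30–10
Liam beats every other candidate.

Liam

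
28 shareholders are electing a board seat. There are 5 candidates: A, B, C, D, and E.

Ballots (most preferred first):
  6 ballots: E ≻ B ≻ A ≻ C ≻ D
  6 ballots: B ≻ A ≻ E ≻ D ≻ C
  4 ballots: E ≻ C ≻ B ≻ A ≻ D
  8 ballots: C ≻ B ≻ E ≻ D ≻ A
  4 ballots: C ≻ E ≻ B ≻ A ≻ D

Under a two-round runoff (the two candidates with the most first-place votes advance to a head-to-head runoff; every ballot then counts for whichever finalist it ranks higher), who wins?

E

Round 1 first-place votes: A 0, B 6, C 12, D 0, E 10. C and E advance.
Runoff: C is ranked above E on 12 ballots, E above C on 16.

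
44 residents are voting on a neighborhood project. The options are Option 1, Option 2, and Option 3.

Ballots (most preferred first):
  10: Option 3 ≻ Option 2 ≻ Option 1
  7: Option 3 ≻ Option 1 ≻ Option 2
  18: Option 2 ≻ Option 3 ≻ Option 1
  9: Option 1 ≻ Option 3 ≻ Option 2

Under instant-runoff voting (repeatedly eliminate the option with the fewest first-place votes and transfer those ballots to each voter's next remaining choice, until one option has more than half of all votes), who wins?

Round 1: Option 1 9, Option 2 18, Option 3 17. Option 1 eliminated.
Round 2: Option 2 18, Option 3 26. Option 3 has a majority (≥23).

Option 3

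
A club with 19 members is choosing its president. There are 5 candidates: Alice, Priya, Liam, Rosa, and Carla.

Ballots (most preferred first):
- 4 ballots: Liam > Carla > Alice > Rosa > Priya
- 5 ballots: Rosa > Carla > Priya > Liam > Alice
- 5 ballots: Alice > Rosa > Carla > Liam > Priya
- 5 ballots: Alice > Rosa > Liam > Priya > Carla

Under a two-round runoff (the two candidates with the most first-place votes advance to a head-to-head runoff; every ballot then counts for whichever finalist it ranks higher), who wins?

Round 1 first-place votes: Alice 10, Priya 0, Liam 4, Rosa 5, Carla 0. Alice and Rosa advance.
Runoff: Alice is ranked above Rosa on 14 ballots, Rosa above Alice on 5.

Alice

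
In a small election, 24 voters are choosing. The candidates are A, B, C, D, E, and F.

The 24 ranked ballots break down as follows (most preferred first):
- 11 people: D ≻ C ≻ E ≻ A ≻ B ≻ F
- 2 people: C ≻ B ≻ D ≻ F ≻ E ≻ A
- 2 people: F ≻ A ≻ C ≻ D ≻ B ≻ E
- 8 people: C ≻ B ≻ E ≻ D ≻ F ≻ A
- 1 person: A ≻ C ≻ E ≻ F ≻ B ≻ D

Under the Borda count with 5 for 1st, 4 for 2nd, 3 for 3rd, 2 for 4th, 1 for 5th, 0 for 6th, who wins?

C

A: 11×2 + 2×0 + 2×4 + 8×0 + 1×5 = 35
B: 11×1 + 2×4 + 2×1 + 8×4 + 1×1 = 54
C: 11×4 + 2×5 + 2×3 + 8×5 + 1×4 = 104
D: 11×5 + 2×3 + 2×2 + 8×2 + 1×0 = 81
E: 11×3 + 2×1 + 2×0 + 8×3 + 1×3 = 62
F: 11×0 + 2×2 + 2×5 + 8×1 + 1×2 = 24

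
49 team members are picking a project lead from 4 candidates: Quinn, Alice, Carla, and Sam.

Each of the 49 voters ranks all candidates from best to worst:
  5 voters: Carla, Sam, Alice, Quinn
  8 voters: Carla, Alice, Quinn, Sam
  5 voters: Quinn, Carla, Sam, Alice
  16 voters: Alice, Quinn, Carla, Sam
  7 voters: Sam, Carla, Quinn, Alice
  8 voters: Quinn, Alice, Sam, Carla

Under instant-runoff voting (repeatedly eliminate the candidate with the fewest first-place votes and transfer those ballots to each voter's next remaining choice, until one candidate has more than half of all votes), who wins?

Round 1: Quinn 13, Alice 16, Carla 13, Sam 7. Sam eliminated.
Round 2: Quinn 13, Alice 16, Carla 20. Quinn eliminated.
Round 3: Alice 24, Carla 25. Carla has a majority (≥25).

Carla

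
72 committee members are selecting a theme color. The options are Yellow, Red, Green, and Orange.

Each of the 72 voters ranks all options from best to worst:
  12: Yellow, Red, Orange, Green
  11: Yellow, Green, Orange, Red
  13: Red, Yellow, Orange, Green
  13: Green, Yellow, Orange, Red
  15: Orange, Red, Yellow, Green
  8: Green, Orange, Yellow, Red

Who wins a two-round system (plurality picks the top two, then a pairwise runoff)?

Yellow

Round 1 first-place votes: Yellow 23, Red 13, Green 21, Orange 15. Yellow and Green advance.
Runoff: Yellow is ranked above Green on 51 ballots, Green above Yellow on 21.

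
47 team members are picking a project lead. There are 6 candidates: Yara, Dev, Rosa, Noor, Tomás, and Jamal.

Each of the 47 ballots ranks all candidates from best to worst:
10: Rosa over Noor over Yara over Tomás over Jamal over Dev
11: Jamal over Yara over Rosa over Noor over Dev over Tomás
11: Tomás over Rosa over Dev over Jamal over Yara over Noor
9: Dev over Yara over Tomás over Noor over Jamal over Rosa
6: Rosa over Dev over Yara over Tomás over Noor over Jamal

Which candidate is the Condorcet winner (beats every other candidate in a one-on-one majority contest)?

Rosa

Rosa vs Yara: 27–20
Rosa vs Dev: 38–9
Rosa vs Noor: 38–9
Rosa vs Tomás: 27–20
Rosa vs Jamal: 27–20
Rosa beats every other candidate.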